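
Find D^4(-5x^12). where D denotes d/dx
- 59400 x^{8}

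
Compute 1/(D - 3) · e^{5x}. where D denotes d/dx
\frac{e^{5 x}}{2}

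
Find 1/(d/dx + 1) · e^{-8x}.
- \frac{e^{- 8 x}}{7}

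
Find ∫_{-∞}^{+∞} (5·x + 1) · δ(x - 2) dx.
11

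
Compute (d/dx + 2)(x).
2 x + 1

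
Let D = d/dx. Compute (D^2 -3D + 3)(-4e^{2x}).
- 4 e^{2 x}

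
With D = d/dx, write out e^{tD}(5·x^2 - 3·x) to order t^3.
5 t^{2} + t \left(10 x - 3\right) + 5 x^{2} - 3 x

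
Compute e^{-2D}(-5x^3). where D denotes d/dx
- 5 x^{3} + 30 x^{2} - 60 x + 40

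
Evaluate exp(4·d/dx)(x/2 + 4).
\frac{x}{2} + 6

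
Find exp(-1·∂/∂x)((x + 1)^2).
x^{2}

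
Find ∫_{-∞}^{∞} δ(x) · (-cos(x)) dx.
-1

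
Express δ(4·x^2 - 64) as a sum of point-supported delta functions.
\frac{\delta(x - 4) + \delta(x + 4)}{32}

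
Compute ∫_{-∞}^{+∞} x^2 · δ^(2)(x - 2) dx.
2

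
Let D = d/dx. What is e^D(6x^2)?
6 x^{2} + 12 x + 6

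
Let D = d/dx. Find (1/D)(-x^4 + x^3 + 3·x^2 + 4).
- \frac{x^{5}}{5} + \frac{x^{4}}{4} + x^{3} + 4 x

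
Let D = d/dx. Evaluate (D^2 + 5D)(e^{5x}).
50 e^{5 x}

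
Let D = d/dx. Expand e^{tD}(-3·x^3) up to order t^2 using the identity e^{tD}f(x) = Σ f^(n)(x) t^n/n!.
3 x \left(- 3 t^{2} - 3 t x - x^{2}\right)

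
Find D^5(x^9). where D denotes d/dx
15120 x^{4}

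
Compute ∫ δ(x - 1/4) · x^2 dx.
\frac{1}{16}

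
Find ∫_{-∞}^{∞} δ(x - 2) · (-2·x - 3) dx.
-7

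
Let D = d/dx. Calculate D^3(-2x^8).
- 672 x^{5}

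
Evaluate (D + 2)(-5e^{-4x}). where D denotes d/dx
10 e^{- 4 x}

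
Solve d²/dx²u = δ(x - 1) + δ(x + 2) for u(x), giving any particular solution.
\frac{|x - 1|}{2} + \frac{|x + 2|}{2}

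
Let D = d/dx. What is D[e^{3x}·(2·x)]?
\left(6 x + 2\right) e^{3 x}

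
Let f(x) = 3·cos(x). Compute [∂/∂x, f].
- 3 \sin{\left(x \right)}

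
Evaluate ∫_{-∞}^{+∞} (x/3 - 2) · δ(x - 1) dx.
- \frac{5}{3}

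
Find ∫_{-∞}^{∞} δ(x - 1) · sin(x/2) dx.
\sin{\left(\frac{1}{2} \right)}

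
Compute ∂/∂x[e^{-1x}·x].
\left(1 - x\right) e^{- x}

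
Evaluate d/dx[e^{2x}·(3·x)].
\left(6 x + 3\right) e^{2 x}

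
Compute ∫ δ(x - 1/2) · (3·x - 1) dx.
\frac{1}{2}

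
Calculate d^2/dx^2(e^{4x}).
16 e^{4 x}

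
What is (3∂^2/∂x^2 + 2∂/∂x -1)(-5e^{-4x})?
- 195 e^{- 4 x}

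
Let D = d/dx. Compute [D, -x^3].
- 3 x^{2}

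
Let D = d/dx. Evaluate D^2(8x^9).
576 x^{7}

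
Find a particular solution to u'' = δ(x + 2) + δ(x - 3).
\frac{|x + 2|}{2} + \frac{|x - 3|}{2}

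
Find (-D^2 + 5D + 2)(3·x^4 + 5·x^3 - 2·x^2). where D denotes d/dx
6 x^{4} + 70 x^{3} + 35 x^{2} - 50 x + 4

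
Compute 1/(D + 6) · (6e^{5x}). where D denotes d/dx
\frac{6 e^{5 x}}{11}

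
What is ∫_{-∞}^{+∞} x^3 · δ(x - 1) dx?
1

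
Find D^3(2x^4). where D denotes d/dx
48 x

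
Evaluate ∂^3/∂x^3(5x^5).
300 x^{2}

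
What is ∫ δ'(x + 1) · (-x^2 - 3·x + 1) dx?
1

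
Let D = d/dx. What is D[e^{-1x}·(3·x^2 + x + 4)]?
\left(- 3 x^{2} + 5 x - 3\right) e^{- x}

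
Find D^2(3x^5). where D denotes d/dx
60 x^{3}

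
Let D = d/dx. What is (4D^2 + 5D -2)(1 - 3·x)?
6 x - 17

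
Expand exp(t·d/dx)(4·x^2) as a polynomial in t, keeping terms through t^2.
4 t^{2} + 8 t x + 4 x^{2}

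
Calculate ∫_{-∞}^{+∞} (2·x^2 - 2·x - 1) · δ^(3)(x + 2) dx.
0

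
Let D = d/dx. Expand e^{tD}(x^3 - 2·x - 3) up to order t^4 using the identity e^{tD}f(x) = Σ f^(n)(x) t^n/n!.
t^{3} + 3 t^{2} x + t \left(3 x^{2} - 2\right) + x^{3} - 2 x - 3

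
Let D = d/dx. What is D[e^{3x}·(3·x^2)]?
3 x \left(3 x + 2\right) e^{3 x}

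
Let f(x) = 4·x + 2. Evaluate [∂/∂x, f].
4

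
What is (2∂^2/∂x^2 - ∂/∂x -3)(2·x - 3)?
7 - 6 x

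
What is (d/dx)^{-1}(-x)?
- \frac{x^{2}}{2}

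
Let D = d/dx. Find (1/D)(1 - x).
- \frac{x^{2}}{2} + x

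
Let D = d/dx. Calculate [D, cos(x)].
- \sin{\left(x \right)}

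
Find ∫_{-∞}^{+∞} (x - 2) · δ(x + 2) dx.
-4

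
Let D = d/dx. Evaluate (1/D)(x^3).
\frac{x^{4}}{4}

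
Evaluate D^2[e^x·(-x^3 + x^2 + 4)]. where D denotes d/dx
\left(- x^{3} - 5 x^{2} - 2 x + 6\right) e^{x}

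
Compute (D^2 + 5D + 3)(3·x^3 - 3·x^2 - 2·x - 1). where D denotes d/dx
9 x^{3} + 36 x^{2} - 18 x - 19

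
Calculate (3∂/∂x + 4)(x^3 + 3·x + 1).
4 x^{3} + 9 x^{2} + 12 x + 13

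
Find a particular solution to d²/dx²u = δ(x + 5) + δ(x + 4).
\frac{|x + 5|}{2} + \frac{|x + 4|}{2}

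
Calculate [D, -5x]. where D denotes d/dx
-5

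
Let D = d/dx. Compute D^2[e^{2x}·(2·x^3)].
4 x \left(2 x^{2} + 6 x + 3\right) e^{2 x}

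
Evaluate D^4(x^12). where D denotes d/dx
11880 x^{8}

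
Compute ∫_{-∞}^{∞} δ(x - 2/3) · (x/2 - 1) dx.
- \frac{2}{3}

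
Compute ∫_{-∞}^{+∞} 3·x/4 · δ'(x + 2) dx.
- \frac{3}{4}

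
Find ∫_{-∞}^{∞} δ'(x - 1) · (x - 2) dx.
-1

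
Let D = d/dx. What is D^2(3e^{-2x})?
12 e^{- 2 x}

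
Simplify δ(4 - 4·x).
\frac{\delta(x - 1)}{4}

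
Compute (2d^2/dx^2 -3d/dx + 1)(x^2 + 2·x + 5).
x^{2} - 4 x + 3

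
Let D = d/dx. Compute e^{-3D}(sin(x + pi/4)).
\sin{\left(x - 3 + \frac{\pi}{4} \right)}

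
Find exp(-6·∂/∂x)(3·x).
3 x - 18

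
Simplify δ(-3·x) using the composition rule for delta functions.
\frac{\delta(x)}{3}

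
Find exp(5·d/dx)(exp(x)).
e^{x + 5}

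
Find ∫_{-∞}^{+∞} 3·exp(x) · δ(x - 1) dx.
3 e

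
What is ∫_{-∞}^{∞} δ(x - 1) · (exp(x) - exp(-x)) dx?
2 \sinh{\left(1 \right)}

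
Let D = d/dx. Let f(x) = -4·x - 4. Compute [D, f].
-4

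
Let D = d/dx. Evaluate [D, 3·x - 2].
3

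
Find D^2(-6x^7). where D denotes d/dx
- 252 x^{5}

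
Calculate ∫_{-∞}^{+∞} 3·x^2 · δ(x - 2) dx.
12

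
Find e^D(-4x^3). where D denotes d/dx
- 4 x^{3} - 12 x^{2} - 12 x - 4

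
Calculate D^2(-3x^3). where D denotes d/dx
- 18 x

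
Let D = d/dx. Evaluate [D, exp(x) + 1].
e^{x}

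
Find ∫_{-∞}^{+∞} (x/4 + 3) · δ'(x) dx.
- \frac{1}{4}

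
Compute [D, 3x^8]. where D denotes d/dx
24 x^{7}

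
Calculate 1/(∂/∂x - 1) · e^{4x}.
\frac{e^{4 x}}{3}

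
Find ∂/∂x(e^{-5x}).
- 5 e^{- 5 x}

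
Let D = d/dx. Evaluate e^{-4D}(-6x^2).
- 6 x^{2} + 48 x - 96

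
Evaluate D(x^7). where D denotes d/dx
7 x^{6}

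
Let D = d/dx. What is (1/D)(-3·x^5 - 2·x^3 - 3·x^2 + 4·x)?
- \frac{x^{6}}{2} - \frac{x^{4}}{2} - x^{3} + 2 x^{2}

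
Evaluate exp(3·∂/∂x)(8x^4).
8 x^{4} + 96 x^{3} + 432 x^{2} + 864 x + 648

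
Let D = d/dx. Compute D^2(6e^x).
6 e^{x}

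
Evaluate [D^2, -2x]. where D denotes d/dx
-4D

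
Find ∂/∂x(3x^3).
9 x^{2}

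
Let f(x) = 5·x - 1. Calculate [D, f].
5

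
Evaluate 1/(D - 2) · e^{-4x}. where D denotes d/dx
- \frac{e^{- 4 x}}{6}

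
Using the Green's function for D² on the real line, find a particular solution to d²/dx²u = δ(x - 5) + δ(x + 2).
\frac{|x - 5|}{2} + \frac{|x + 2|}{2}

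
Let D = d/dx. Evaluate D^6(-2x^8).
- 40320 x^{2}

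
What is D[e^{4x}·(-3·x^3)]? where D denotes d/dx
x^{2} \left(- 12 x - 9\right) e^{4 x}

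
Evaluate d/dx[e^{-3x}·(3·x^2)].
3 x \left(2 - 3 x\right) e^{- 3 x}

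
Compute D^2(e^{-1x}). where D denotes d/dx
e^{- x}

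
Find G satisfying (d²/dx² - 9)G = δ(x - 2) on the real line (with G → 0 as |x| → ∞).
-\frac{e^{-3|x - 2|}}{6}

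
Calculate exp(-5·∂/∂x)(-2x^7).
- 2 x^{7} + 70 x^{6} - 1050 x^{5} + 8750 x^{4} - 43750 x^{3} + 131250 x^{2} - 218750 x + 156250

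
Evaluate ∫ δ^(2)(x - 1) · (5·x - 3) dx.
0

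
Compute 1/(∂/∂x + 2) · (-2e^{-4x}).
e^{- 4 x}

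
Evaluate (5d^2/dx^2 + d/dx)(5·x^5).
25 x^{3} \left(x + 20\right)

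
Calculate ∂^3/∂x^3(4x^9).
2016 x^{6}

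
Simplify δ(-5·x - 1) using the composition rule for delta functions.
\frac{\delta(x + 1/5)}{5}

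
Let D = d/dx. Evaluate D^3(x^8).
336 x^{5}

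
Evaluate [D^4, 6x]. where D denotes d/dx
24D^{3}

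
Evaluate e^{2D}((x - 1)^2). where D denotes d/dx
x^{2} + 2 x + 1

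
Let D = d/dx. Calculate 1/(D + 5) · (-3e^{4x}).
- \frac{e^{4 x}}{3}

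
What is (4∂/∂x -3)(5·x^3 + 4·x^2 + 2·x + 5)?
- 15 x^{3} + 48 x^{2} + 26 x - 7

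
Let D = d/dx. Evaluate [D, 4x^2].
8 x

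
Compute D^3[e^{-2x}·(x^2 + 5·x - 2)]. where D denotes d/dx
8 \left(- x^{2} - 2 x + 8\right) e^{- 2 x}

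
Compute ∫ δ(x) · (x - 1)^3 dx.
-1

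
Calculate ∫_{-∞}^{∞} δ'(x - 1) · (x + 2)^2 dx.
-6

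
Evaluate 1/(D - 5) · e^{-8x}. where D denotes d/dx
- \frac{e^{- 8 x}}{13}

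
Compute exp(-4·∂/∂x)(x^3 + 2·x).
x^{3} - 12 x^{2} + 50 x - 72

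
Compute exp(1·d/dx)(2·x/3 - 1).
\frac{2 x}{3} - \frac{1}{3}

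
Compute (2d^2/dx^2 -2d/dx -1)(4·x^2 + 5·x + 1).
- 4 x^{2} - 21 x + 5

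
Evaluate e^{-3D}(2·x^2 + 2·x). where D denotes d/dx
2 x^{2} - 10 x + 12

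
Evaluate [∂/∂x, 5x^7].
35 x^{6}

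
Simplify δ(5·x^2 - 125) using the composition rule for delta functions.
\frac{\delta(x - 5) + \delta(x + 5)}{50}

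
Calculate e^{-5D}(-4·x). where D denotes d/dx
20 - 4 x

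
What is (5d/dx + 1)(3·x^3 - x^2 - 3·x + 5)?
3 x^{3} + 44 x^{2} - 13 x - 10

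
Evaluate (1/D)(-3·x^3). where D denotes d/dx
- \frac{3 x^{4}}{4}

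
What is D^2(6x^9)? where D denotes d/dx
432 x^{7}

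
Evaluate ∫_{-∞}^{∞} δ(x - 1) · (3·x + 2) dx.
5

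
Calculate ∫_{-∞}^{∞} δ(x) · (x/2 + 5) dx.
5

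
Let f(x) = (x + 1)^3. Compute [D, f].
3 \left(x + 1\right)^{2}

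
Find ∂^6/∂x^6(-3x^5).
0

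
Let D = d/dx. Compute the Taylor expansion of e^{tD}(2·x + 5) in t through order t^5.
2 t + 2 x + 5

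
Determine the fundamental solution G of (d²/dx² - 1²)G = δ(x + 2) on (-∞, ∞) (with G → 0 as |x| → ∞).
-\frac{e^{-|x + 2|}}{2}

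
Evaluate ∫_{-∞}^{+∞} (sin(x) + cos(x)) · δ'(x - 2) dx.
- \cos{\left(2 \right)} + \sin{\left(2 \right)}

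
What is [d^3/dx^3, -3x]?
-9\frac{d^{2}}{dx^{2}}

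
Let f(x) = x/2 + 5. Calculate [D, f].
\frac{1}{2}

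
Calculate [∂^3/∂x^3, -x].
-3\frac{d^{2}}{dx^{2}}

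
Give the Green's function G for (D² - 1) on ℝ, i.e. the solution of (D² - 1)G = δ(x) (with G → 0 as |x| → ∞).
-\frac{e^{-|x|}}{2}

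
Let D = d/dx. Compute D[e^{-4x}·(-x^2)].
2 x \left(2 x - 1\right) e^{- 4 x}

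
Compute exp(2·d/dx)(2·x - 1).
2 x + 3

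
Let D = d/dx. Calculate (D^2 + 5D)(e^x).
6 e^{x}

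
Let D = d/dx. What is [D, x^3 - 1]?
3 x^{2}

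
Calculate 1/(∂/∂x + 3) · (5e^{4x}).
\frac{5 e^{4 x}}{7}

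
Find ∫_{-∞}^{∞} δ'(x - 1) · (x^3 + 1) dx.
-3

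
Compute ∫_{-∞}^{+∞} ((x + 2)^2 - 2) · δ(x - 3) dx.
23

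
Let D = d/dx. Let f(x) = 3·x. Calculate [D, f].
3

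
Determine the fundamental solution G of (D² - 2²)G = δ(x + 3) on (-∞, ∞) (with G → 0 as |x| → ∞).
-\frac{e^{-2|x + 3|}}{4}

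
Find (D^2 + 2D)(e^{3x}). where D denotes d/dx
15 e^{3 x}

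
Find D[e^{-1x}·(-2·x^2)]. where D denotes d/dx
2 x \left(x - 2\right) e^{- x}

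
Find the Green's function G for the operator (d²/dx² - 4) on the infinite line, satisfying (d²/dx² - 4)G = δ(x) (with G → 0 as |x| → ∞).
-\frac{e^{-2|x|}}{4}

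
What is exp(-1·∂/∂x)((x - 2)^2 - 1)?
x^{2} - 6 x + 8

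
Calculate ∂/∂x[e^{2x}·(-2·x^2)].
4 x \left(- x - 1\right) e^{2 x}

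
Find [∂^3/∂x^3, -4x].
-12\frac{d^{2}}{dx^{2}}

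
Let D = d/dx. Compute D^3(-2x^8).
- 672 x^{5}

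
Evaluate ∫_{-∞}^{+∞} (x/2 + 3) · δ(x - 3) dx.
\frac{9}{2}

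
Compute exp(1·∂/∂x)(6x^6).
6 x^{6} + 36 x^{5} + 90 x^{4} + 120 x^{3} + 90 x^{2} + 36 x + 6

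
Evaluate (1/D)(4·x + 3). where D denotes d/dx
2 x^{2} + 3 x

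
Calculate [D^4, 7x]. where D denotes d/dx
28D^{3}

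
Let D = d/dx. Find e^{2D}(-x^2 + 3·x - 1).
- x^{2} - x + 1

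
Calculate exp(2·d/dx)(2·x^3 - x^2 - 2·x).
2 x^{3} + 11 x^{2} + 18 x + 8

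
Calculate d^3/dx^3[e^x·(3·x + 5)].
\left(3 x + 14\right) e^{x}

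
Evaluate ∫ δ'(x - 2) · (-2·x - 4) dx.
2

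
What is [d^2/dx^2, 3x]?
6\frac{d}{dx}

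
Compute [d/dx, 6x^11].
66 x^{10}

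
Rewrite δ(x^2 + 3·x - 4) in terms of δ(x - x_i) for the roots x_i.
\frac{\delta(x + 4) + \delta(x - 1)}{5}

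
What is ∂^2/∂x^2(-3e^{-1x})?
- 3 e^{- x}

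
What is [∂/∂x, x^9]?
9 x^{8}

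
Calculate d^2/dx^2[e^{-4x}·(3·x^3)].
6 x \left(8 x^{2} - 12 x + 3\right) e^{- 4 x}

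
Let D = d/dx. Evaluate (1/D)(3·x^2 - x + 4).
x^{3} - \frac{x^{2}}{2} + 4 x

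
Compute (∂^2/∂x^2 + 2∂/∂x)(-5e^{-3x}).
- 15 e^{- 3 x}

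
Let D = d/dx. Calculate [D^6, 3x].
18D^{5}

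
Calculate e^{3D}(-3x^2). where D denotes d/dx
- 3 x^{2} - 18 x - 27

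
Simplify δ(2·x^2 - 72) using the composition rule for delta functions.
\frac{\delta(x - 6) + \delta(x + 6)}{24}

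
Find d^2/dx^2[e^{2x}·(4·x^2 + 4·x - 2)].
16 \left(x^{2} + 3 x + 1\right) e^{2 x}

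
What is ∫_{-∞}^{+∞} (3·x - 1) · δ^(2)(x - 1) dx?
0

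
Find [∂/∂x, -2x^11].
- 22 x^{10}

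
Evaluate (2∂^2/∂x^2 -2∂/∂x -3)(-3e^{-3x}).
- 63 e^{- 3 x}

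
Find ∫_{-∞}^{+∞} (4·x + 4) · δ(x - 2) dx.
12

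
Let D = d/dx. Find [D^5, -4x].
-20D^{4}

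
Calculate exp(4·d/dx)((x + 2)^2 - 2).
x^{2} + 12 x + 34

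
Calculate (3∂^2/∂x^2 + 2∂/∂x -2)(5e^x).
15 e^{x}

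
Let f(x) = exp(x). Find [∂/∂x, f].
e^{x}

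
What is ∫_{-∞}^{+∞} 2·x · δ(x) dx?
0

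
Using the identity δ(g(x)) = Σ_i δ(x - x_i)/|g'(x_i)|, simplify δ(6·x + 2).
\frac{\delta(x + 1/3)}{6}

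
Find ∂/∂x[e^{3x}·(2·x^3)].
6 x^{2} \left(x + 1\right) e^{3 x}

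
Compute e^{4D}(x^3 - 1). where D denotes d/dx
x^{3} + 12 x^{2} + 48 x + 63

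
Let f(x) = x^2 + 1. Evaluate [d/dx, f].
2 x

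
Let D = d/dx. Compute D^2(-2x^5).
- 40 x^{3}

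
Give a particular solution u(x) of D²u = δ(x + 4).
\frac{|x + 4|}{2}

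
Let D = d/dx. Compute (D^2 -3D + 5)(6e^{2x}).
18 e^{2 x}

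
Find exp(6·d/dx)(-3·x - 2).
- 3 x - 20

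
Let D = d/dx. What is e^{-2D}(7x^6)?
7 x^{6} - 84 x^{5} + 420 x^{4} - 1120 x^{3} + 1680 x^{2} - 1344 x + 448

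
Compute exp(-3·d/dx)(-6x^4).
- 6 x^{4} + 72 x^{3} - 324 x^{2} + 648 x - 486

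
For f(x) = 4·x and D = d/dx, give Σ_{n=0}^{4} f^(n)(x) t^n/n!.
4 t + 4 x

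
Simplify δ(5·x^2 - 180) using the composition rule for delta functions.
\frac{\delta(x - 6) + \delta(x + 6)}{60}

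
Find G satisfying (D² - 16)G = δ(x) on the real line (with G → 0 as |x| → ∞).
-\frac{e^{-4|x|}}{8}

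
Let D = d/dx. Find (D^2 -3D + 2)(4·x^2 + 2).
8 x^{2} - 24 x + 12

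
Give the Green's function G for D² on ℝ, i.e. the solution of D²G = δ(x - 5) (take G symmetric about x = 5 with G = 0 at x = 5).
\frac{|x - 5|}{2}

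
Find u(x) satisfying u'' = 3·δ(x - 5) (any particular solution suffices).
\frac{3|x - 5|}{2}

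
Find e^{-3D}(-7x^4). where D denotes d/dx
- 7 x^{4} + 84 x^{3} - 378 x^{2} + 756 x - 567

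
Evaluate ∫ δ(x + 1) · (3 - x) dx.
4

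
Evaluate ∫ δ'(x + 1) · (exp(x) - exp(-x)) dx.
- 2 \cosh{\left(1 \right)}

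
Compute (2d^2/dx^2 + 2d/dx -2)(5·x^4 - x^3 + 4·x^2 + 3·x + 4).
- 10 x^{4} + 42 x^{3} + 106 x^{2} - 2 x + 14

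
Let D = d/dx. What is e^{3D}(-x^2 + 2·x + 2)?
- x^{2} - 4 x - 1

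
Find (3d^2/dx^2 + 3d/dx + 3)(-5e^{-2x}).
- 45 e^{- 2 x}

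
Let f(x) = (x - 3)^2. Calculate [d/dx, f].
2 x - 6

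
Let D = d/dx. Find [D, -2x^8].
- 16 x^{7}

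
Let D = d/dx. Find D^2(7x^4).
84 x^{2}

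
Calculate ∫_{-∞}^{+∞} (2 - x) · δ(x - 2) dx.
0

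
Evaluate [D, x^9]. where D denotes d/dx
9 x^{8}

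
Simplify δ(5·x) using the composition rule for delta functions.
\frac{\delta(x)}{5}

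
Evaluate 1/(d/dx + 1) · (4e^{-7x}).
- \frac{2 e^{- 7 x}}{3}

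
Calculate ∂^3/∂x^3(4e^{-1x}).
- 4 e^{- x}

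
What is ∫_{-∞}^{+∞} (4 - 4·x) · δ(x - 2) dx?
-4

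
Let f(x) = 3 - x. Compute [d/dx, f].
-1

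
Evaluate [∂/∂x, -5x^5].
- 25 x^{4}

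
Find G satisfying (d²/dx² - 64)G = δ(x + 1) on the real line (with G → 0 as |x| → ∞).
-\frac{e^{-8|x + 1|}}{16}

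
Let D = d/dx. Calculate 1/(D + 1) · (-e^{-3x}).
\frac{e^{- 3 x}}{2}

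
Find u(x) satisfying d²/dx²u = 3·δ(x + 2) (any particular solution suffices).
\frac{3|x + 2|}{2}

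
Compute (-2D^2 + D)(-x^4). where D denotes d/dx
4 x^{2} \left(6 - x\right)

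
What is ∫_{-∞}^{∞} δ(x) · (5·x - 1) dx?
-1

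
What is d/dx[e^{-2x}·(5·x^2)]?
10 x \left(1 - x\right) e^{- 2 x}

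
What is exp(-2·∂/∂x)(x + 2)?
x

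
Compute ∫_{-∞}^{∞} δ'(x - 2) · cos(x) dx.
\sin{\left(2 \right)}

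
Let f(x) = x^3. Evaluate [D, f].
3 x^{2}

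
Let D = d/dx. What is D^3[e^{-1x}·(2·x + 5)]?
\left(1 - 2 x\right) e^{- x}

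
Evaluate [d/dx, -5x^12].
- 60 x^{11}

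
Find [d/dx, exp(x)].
e^{x}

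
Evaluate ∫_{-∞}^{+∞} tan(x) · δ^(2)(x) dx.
0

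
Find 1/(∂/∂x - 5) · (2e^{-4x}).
- \frac{2 e^{- 4 x}}{9}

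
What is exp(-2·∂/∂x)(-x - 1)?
1 - x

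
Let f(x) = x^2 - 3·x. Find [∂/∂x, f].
2 x - 3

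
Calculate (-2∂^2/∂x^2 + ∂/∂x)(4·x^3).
12 x \left(x - 4\right)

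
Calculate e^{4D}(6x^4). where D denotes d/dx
6 x^{4} + 96 x^{3} + 576 x^{2} + 1536 x + 1536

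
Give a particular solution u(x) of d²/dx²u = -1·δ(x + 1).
-\frac{|x + 1|}{2}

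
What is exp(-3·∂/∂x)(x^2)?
x^{2} - 6 x + 9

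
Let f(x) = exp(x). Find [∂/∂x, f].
e^{x}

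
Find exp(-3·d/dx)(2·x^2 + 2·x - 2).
2 x^{2} - 10 x + 10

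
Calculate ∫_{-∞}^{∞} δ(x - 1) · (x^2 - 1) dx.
0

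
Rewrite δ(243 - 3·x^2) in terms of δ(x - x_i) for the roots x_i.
\frac{\delta(x - 9) + \delta(x + 9)}{54}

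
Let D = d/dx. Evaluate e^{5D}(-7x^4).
- 7 x^{4} - 140 x^{3} - 1050 x^{2} - 3500 x - 4375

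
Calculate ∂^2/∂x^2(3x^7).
126 x^{5}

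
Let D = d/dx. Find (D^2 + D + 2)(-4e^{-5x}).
- 88 e^{- 5 x}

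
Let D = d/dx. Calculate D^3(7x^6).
840 x^{3}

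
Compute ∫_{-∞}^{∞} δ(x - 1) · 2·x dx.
2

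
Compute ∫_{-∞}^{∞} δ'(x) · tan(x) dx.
-1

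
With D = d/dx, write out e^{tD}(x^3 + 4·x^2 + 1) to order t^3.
t^{3} + t^{2} \left(3 x + 4\right) + t x \left(3 x + 8\right) + x^{3} + 4 x^{2} + 1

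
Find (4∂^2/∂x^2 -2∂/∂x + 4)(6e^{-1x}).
60 e^{- x}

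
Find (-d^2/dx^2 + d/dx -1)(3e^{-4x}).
- 63 e^{- 4 x}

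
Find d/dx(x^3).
3 x^{2}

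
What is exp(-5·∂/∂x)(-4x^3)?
- 4 x^{3} + 60 x^{2} - 300 x + 500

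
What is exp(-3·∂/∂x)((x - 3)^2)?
x^{2} - 12 x + 36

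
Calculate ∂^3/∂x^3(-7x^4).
- 168 x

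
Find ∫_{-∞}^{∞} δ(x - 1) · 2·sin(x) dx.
2 \sin{\left(1 \right)}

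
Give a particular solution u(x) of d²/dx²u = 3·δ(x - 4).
\frac{3|x - 4|}{2}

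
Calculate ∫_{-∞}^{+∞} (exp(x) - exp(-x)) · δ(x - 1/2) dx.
2 \sinh{\left(\frac{1}{2} \right)}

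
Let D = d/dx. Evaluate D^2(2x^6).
60 x^{4}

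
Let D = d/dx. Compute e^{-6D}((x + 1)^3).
x^{3} - 15 x^{2} + 75 x - 125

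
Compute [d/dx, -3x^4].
- 12 x^{3}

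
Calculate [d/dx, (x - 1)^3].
3 \left(x - 1\right)^{2}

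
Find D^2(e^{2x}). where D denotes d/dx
4 e^{2 x}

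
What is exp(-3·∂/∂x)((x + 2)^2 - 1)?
x \left(x - 2\right)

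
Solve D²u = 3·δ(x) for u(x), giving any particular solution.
\frac{3|x|}{2}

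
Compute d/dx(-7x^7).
- 49 x^{6}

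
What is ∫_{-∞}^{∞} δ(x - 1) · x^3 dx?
1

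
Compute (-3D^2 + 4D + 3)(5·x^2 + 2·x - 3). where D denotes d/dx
15 x^{2} + 46 x - 31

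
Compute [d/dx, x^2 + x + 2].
2 x + 1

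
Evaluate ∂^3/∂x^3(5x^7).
1050 x^{4}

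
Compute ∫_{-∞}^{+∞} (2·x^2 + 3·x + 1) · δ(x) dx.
1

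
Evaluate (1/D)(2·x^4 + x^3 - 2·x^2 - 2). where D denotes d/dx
\frac{2 x^{5}}{5} + \frac{x^{4}}{4} - \frac{2 x^{3}}{3} - 2 x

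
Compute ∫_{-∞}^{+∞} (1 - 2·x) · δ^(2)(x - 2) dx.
0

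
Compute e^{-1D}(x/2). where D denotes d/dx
\frac{x}{2} - \frac{1}{2}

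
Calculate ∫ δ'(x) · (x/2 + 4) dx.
- \frac{1}{2}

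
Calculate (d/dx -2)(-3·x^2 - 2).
6 x^{2} - 6 x + 4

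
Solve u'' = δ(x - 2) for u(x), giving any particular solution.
\frac{|x - 2|}{2}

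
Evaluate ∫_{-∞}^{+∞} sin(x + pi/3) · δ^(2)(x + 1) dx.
- \cos{\left(\frac{\pi}{6} + 1 \right)}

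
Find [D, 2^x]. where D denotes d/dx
2^{x} \log{\left(2 \right)}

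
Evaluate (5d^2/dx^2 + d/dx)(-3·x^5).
15 x^{3} \left(- x - 20\right)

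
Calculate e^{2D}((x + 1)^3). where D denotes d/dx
x^{3} + 9 x^{2} + 27 x + 27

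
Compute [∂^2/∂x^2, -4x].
-8\frac{d}{dx}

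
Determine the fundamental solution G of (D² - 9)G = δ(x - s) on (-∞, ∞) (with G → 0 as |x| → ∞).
-\frac{e^{-3|x-s|}}{6}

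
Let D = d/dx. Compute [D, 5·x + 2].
5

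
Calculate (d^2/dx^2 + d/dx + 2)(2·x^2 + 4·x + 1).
4 x^{2} + 12 x + 10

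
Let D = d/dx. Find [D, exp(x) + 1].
e^{x}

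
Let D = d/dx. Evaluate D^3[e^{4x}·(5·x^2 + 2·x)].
\left(320 x^{2} + 608 x + 216\right) e^{4 x}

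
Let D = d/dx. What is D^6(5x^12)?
3326400 x^{6}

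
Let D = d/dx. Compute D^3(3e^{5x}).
375 e^{5 x}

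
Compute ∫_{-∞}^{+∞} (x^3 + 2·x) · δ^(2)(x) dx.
0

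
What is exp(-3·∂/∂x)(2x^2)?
2 x^{2} - 12 x + 18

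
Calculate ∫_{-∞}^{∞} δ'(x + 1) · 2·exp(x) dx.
- \frac{2}{e}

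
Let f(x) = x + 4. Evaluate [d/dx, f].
1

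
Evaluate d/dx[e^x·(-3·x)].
3 \left(- x - 1\right) e^{x}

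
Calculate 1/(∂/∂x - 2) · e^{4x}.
\frac{e^{4 x}}{2}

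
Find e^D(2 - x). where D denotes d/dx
1 - x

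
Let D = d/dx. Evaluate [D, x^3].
3 x^{2}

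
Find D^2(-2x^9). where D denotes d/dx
- 144 x^{7}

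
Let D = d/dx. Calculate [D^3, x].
3D^{2}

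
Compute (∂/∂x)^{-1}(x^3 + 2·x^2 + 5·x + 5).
\frac{x^{4}}{4} + \frac{2 x^{3}}{3} + \frac{5 x^{2}}{2} + 5 x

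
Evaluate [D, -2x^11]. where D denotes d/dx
- 22 x^{10}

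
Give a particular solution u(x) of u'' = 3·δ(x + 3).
\frac{3|x + 3|}{2}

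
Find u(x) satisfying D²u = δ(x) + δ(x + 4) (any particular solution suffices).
\frac{|x|}{2} + \frac{|x + 4|}{2}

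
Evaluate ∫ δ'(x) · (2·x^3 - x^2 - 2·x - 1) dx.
2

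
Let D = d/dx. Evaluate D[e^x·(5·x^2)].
5 x \left(x + 2\right) e^{x}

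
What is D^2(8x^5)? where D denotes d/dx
160 x^{3}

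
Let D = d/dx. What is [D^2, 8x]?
16D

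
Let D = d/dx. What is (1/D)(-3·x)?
- \frac{3 x^{2}}{2}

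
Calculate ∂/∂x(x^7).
7 x^{6}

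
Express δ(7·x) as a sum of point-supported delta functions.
\frac{\delta(x)}{7}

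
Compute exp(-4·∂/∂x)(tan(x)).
\tan{\left(x - 4 \right)}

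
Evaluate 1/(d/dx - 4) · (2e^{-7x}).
- \frac{2 e^{- 7 x}}{11}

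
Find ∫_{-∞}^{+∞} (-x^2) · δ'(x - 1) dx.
2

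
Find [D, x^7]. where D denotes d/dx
7 x^{6}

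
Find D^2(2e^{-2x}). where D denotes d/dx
8 e^{- 2 x}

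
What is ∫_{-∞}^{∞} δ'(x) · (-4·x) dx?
4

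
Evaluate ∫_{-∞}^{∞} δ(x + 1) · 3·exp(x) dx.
\frac{3}{e}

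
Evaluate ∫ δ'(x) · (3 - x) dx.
1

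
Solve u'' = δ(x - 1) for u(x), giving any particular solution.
\frac{|x - 1|}{2}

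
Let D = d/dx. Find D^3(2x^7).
420 x^{4}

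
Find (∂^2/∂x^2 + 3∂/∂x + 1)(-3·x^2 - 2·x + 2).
- 3 x^{2} - 20 x - 10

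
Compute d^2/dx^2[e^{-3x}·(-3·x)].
9 \left(2 - 3 x\right) e^{- 3 x}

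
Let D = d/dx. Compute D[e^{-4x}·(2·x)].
2 \left(1 - 4 x\right) e^{- 4 x}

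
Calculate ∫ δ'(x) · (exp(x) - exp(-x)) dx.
-2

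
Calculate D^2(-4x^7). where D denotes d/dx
- 168 x^{5}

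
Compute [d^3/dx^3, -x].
-3\frac{d^{2}}{dx^{2}}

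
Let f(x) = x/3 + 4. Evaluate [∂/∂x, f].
\frac{1}{3}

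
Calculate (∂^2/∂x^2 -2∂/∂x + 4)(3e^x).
9 e^{x}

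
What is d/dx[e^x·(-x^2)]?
x \left(- x - 2\right) e^{x}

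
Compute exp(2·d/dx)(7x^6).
7 x^{6} + 84 x^{5} + 420 x^{4} + 1120 x^{3} + 1680 x^{2} + 1344 x + 448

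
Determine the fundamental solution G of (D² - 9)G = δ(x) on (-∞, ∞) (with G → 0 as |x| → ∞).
-\frac{e^{-3|x|}}{6}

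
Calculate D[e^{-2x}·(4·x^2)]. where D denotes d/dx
8 x \left(1 - x\right) e^{- 2 x}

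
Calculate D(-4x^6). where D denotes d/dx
- 24 x^{5}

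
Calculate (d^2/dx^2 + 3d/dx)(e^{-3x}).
0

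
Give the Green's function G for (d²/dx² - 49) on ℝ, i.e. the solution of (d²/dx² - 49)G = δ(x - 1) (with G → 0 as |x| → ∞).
-\frac{e^{-7|x - 1|}}{14}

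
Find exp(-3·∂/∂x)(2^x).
2^{x - 3}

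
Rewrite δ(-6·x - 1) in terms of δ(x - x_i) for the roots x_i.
\frac{\delta(x + 1/6)}{6}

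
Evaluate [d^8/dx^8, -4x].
-32\frac{d^{7}}{dx^{7}}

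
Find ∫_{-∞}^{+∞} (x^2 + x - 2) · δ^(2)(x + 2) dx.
2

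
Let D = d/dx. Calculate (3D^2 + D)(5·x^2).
10 x + 30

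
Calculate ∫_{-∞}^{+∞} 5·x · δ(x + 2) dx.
-10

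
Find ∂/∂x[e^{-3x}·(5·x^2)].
5 x \left(2 - 3 x\right) e^{- 3 x}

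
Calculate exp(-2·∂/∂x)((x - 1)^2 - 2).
x^{2} - 6 x + 7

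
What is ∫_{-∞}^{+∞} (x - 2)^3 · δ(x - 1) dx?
-1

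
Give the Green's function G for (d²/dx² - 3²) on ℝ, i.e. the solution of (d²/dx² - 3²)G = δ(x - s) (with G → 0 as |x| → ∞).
-\frac{e^{-3|x-s|}}{6}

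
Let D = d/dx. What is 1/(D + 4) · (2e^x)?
\frac{2 e^{x}}{5}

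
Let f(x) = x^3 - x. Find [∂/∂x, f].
3 x^{2} - 1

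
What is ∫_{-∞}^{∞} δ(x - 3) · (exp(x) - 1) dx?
-1 + e^{3}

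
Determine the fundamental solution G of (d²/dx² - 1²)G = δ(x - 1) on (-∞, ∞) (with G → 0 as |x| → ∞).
-\frac{e^{-|x - 1|}}{2}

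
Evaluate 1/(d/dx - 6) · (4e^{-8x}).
- \frac{2 e^{- 8 x}}{7}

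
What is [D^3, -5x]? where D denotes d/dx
-15D^{2}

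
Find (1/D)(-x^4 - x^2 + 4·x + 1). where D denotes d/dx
- \frac{x^{5}}{5} - \frac{x^{3}}{3} + 2 x^{2} + x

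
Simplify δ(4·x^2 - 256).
\frac{\delta(x - 8) + \delta(x + 8)}{64}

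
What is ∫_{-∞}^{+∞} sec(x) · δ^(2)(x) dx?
1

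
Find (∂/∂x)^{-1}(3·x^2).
x^{3}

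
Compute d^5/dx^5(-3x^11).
- 166320 x^{6}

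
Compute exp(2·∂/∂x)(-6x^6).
- 6 x^{6} - 72 x^{5} - 360 x^{4} - 960 x^{3} - 1440 x^{2} - 1152 x - 384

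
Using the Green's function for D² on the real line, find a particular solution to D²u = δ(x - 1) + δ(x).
\frac{|x - 1|}{2} + \frac{|x|}{2}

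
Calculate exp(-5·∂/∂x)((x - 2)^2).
x^{2} - 14 x + 49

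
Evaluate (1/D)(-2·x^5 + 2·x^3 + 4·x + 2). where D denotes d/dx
- \frac{x^{6}}{3} + \frac{x^{4}}{2} + 2 x^{2} + 2 x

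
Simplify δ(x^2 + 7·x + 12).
\frac{\delta(x + 3) + \delta(x + 4)}{1}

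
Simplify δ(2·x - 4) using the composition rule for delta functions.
\frac{\delta(x - 2)}{2}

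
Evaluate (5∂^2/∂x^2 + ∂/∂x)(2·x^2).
4 x + 20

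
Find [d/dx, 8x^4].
32 x^{3}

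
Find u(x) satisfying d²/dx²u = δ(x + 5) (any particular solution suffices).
\frac{|x + 5|}{2}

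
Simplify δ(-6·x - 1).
\frac{\delta(x + 1/6)}{6}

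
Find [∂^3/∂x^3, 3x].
9\frac{d^{2}}{dx^{2}}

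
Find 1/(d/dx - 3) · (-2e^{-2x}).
\frac{2 e^{- 2 x}}{5}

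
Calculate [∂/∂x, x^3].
3 x^{2}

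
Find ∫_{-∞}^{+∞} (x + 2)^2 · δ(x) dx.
4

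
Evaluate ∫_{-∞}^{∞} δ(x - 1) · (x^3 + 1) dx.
2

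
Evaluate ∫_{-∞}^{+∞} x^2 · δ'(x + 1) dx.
2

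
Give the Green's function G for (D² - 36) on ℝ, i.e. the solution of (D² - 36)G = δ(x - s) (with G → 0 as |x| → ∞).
-\frac{e^{-6|x-s|}}{12}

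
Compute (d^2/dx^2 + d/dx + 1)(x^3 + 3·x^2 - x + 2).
x^{3} + 6 x^{2} + 11 x + 7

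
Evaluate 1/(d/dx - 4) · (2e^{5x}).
2 e^{5 x}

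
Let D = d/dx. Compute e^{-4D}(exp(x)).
e^{x - 4}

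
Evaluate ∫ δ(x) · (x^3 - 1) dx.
-1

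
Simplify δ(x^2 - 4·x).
\frac{\delta(x - 4) + \delta(x)}{4}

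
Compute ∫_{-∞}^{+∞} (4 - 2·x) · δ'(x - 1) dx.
2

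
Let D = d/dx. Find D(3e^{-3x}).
- 9 e^{- 3 x}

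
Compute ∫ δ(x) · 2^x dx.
1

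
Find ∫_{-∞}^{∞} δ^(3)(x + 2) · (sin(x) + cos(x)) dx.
\cos{\left(2 \right)} + \sin{\left(2 \right)}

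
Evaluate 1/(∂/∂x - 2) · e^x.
- e^{x}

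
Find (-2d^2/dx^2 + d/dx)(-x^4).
4 x^{2} \left(6 - x\right)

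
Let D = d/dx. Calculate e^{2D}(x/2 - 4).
\frac{x}{2} - 3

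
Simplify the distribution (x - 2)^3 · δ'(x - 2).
0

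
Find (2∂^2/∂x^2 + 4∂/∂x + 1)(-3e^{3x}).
- 93 e^{3 x}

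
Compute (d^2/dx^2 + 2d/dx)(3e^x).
9 e^{x}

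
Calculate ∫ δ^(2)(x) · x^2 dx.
2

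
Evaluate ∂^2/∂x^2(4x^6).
120 x^{4}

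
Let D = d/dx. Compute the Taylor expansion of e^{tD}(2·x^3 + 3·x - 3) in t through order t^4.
2 t^{3} + 6 t^{2} x + 3 t \left(2 x^{2} + 1\right) + 2 x^{3} + 3 x - 3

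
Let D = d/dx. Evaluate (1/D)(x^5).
\frac{x^{6}}{6}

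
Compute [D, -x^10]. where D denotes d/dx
- 10 x^{9}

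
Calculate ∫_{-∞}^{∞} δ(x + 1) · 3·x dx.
-3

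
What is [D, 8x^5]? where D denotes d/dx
40 x^{4}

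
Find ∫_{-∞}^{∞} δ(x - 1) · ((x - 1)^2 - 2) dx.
-2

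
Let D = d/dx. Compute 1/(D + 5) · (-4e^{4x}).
- \frac{4 e^{4 x}}{9}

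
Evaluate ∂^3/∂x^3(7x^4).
168 x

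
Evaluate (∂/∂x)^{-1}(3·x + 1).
\frac{3 x^{2}}{2} + x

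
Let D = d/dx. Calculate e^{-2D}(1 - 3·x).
7 - 3 x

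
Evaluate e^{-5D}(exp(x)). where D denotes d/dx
e^{x - 5}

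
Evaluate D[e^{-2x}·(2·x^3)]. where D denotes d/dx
x^{2} \left(6 - 4 x\right) e^{- 2 x}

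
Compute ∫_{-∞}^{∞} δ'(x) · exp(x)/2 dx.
- \frac{1}{2}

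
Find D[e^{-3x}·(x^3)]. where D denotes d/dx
3 x^{2} \left(1 - x\right) e^{- 3 x}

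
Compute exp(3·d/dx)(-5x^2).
- 5 x^{2} - 30 x - 45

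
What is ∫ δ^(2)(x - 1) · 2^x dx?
2 \log{\left(2 \right)}^{2}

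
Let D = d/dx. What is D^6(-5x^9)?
- 302400 x^{3}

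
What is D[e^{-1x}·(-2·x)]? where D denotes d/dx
2 \left(x - 1\right) e^{- x}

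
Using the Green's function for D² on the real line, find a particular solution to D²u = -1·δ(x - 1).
-\frac{|x - 1|}{2}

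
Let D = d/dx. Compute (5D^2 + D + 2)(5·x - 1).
10 x + 3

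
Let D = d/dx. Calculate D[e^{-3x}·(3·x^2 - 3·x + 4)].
3 \left(- 3 x^{2} + 5 x - 5\right) e^{- 3 x}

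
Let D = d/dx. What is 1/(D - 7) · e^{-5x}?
- \frac{e^{- 5 x}}{12}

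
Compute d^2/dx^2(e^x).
e^{x}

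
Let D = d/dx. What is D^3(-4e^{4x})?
- 256 e^{4 x}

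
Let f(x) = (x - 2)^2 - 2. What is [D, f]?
2 x - 4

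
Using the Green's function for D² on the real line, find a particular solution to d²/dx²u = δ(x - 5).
\frac{|x - 5|}{2}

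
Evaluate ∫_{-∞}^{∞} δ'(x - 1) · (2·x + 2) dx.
-2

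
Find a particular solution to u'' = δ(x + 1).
\frac{|x + 1|}{2}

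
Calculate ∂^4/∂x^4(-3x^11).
- 23760 x^{7}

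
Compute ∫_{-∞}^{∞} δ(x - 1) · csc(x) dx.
\csc{\left(1 \right)}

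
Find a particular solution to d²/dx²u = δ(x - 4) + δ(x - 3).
\frac{|x - 4|}{2} + \frac{|x - 3|}{2}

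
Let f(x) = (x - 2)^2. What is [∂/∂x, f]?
2 x - 4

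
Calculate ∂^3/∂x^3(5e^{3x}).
135 e^{3 x}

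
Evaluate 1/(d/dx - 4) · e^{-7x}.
- \frac{e^{- 7 x}}{11}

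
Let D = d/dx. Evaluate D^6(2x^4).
0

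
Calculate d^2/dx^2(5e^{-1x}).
5 e^{- x}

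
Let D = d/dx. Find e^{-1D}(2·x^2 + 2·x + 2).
2 x^{2} - 2 x + 2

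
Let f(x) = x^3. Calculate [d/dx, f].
3 x^{2}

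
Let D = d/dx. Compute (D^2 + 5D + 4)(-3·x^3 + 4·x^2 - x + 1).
- 12 x^{3} - 29 x^{2} + 18 x + 7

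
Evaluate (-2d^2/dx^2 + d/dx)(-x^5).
5 x^{3} \left(8 - x\right)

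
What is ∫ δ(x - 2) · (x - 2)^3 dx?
0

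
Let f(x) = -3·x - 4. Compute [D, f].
-3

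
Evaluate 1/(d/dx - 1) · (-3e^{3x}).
- \frac{3 e^{3 x}}{2}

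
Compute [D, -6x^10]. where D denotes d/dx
- 60 x^{9}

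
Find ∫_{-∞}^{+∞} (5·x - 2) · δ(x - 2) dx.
8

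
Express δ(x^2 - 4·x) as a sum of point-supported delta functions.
\frac{\delta(x - 4) + \delta(x)}{4}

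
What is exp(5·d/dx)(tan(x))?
\tan{\left(x + 5 \right)}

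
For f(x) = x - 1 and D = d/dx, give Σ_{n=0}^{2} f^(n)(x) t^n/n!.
t + x - 1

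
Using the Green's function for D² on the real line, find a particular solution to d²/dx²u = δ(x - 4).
\frac{|x - 4|}{2}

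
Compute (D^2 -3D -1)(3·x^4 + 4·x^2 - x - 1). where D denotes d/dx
- 3 x^{4} - 36 x^{3} + 32 x^{2} - 23 x + 12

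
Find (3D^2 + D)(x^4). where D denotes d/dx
4 x^{2} \left(x + 9\right)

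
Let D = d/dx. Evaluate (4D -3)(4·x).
16 - 12 x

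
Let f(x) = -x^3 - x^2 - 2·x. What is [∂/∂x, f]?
- 3 x^{2} - 2 x - 2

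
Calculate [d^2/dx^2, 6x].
12\frac{d}{dx}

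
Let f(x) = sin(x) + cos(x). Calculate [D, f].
- \sin{\left(x \right)} + \cos{\left(x \right)}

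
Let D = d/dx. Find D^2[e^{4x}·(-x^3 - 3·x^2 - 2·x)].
\left(- 16 x^{3} - 72 x^{2} - 86 x - 22\right) e^{4 x}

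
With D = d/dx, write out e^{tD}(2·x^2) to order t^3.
2 t^{2} + 4 t x + 2 x^{2}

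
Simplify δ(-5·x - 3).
\frac{\delta(x + 3/5)}{5}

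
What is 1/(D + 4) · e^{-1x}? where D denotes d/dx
\frac{e^{- x}}{3}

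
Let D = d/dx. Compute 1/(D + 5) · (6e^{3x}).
\frac{3 e^{3 x}}{4}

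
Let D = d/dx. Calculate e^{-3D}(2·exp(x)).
2 e^{x - 3}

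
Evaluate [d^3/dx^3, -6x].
-18\frac{d^{2}}{dx^{2}}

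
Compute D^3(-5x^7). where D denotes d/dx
- 1050 x^{4}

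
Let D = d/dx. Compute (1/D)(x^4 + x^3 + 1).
\frac{x^{5}}{5} + \frac{x^{4}}{4} + x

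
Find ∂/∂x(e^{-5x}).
- 5 e^{- 5 x}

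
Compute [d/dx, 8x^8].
64 x^{7}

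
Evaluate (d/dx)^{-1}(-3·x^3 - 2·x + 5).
- \frac{3 x^{4}}{4} - x^{2} + 5 x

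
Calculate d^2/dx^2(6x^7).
252 x^{5}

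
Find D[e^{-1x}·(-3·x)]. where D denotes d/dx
3 \left(x - 1\right) e^{- x}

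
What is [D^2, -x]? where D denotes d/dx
-2D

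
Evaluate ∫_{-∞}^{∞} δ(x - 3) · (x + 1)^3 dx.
64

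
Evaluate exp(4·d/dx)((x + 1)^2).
x^{2} + 10 x + 25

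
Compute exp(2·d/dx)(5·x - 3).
5 x + 7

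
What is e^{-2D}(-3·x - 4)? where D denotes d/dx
2 - 3 x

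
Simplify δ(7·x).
\frac{\delta(x)}{7}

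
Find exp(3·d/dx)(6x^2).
6 x^{2} + 36 x + 54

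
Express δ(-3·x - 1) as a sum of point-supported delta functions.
\frac{\delta(x + 1/3)}{3}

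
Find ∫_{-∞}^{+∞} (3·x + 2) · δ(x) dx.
2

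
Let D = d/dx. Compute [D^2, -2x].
-4D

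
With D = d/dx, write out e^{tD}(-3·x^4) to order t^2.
3 x^{2} \left(- 6 t^{2} - 4 t x - x^{2}\right)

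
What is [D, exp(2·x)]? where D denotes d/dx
2 e^{2 x}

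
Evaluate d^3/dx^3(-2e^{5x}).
- 250 e^{5 x}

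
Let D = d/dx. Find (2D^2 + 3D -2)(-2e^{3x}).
- 50 e^{3 x}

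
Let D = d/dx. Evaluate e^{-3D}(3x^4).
3 x^{4} - 36 x^{3} + 162 x^{2} - 324 x + 243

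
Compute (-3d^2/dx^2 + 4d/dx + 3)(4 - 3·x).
- 9 x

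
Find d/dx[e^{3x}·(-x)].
\left(- 3 x - 1\right) e^{3 x}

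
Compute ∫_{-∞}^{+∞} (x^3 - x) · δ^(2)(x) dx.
0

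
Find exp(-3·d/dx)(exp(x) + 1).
e^{x - 3} + 1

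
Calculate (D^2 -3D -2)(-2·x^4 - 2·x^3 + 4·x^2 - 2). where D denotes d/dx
4 x^{4} + 28 x^{3} - 14 x^{2} - 36 x + 12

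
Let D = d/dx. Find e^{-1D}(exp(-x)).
e^{1 - x}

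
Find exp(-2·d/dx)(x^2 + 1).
x^{2} - 4 x + 5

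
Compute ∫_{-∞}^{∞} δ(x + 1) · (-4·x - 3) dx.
1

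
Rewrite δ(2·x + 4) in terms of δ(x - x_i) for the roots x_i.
\frac{\delta(x + 2)}{2}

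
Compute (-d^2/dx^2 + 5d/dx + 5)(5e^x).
45 e^{x}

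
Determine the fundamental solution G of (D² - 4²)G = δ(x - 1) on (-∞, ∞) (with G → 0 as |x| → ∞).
-\frac{e^{-4|x - 1|}}{8}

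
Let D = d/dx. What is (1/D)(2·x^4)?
\frac{2 x^{5}}{5}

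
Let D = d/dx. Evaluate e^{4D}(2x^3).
2 x^{3} + 24 x^{2} + 96 x + 128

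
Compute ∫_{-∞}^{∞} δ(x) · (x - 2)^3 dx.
-8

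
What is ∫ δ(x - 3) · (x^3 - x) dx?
24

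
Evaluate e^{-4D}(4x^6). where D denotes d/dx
4 x^{6} - 96 x^{5} + 960 x^{4} - 5120 x^{3} + 15360 x^{2} - 24576 x + 16384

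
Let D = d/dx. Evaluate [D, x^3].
3 x^{2}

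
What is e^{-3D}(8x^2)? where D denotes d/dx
8 x^{2} - 48 x + 72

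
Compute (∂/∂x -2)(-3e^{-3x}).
15 e^{- 3 x}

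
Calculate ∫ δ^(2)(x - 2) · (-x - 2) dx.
0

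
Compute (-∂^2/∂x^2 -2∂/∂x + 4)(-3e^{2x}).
12 e^{2 x}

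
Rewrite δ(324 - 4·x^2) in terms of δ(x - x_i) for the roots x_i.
\frac{\delta(x - 9) + \delta(x + 9)}{72}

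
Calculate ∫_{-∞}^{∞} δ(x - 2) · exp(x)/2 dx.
\frac{e^{2}}{2}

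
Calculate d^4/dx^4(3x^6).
1080 x^{2}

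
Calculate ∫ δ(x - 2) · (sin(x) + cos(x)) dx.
\cos{\left(2 \right)} + \sin{\left(2 \right)}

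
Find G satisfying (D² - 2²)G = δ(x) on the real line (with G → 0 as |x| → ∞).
-\frac{e^{-2|x|}}{4}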